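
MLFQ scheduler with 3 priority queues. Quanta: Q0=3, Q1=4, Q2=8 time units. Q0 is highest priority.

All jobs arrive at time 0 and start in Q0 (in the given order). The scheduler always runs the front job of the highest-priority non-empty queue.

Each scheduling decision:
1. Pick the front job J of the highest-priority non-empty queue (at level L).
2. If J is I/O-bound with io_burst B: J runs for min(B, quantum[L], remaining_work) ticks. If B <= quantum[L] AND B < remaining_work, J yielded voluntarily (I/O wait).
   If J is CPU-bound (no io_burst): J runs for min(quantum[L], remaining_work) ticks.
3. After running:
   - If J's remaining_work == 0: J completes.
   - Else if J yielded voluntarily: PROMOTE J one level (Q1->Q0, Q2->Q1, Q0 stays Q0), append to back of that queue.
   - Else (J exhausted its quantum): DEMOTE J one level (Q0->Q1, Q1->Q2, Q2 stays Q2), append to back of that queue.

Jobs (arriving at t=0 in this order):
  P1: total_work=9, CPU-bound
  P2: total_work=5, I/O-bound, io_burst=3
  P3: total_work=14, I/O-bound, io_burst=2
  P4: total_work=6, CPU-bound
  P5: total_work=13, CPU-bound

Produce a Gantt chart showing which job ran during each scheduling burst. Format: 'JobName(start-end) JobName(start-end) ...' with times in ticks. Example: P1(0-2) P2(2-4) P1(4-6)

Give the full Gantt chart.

Answer: P1(0-3) P2(3-6) P3(6-8) P4(8-11) P5(11-14) P2(14-16) P3(16-18) P3(18-20) P3(20-22) P3(22-24) P3(24-26) P3(26-28) P1(28-32) P4(32-35) P5(35-39) P1(39-41) P5(41-47)

Derivation:
t=0-3: P1@Q0 runs 3, rem=6, quantum used, demote→Q1. Q0=[P2,P3,P4,P5] Q1=[P1] Q2=[]
t=3-6: P2@Q0 runs 3, rem=2, I/O yield, promote→Q0. Q0=[P3,P4,P5,P2] Q1=[P1] Q2=[]
t=6-8: P3@Q0 runs 2, rem=12, I/O yield, promote→Q0. Q0=[P4,P5,P2,P3] Q1=[P1] Q2=[]
t=8-11: P4@Q0 runs 3, rem=3, quantum used, demote→Q1. Q0=[P5,P2,P3] Q1=[P1,P4] Q2=[]
t=11-14: P5@Q0 runs 3, rem=10, quantum used, demote→Q1. Q0=[P2,P3] Q1=[P1,P4,P5] Q2=[]
t=14-16: P2@Q0 runs 2, rem=0, completes. Q0=[P3] Q1=[P1,P4,P5] Q2=[]
t=16-18: P3@Q0 runs 2, rem=10, I/O yield, promote→Q0. Q0=[P3] Q1=[P1,P4,P5] Q2=[]
t=18-20: P3@Q0 runs 2, rem=8, I/O yield, promote→Q0. Q0=[P3] Q1=[P1,P4,P5] Q2=[]
t=20-22: P3@Q0 runs 2, rem=6, I/O yield, promote→Q0. Q0=[P3] Q1=[P1,P4,P5] Q2=[]
t=22-24: P3@Q0 runs 2, rem=4, I/O yield, promote→Q0. Q0=[P3] Q1=[P1,P4,P5] Q2=[]
t=24-26: P3@Q0 runs 2, rem=2, I/O yield, promote→Q0. Q0=[P3] Q1=[P1,P4,P5] Q2=[]
t=26-28: P3@Q0 runs 2, rem=0, completes. Q0=[] Q1=[P1,P4,P5] Q2=[]
t=28-32: P1@Q1 runs 4, rem=2, quantum used, demote→Q2. Q0=[] Q1=[P4,P5] Q2=[P1]
t=32-35: P4@Q1 runs 3, rem=0, completes. Q0=[] Q1=[P5] Q2=[P1]
t=35-39: P5@Q1 runs 4, rem=6, quantum used, demote→Q2. Q0=[] Q1=[] Q2=[P1,P5]
t=39-41: P1@Q2 runs 2, rem=0, completes. Q0=[] Q1=[] Q2=[P5]
t=41-47: P5@Q2 runs 6, rem=0, completes. Q0=[] Q1=[] Q2=[]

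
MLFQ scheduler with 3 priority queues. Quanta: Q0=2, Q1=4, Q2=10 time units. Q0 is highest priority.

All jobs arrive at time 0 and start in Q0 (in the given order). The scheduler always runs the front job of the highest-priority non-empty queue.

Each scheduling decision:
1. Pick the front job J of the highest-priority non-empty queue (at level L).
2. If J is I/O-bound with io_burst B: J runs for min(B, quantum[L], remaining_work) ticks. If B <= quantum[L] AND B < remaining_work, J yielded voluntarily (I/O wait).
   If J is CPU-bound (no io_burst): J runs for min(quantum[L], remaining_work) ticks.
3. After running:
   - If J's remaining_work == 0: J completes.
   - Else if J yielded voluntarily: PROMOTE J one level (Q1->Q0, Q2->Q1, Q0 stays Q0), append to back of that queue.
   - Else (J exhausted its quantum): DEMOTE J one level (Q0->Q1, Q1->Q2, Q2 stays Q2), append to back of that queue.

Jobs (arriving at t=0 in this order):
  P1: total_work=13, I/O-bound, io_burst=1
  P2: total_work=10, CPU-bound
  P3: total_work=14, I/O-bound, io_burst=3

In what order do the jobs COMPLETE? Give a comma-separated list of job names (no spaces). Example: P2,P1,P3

Answer: P1,P3,P2

Derivation:
t=0-1: P1@Q0 runs 1, rem=12, I/O yield, promote→Q0. Q0=[P2,P3,P1] Q1=[] Q2=[]
t=1-3: P2@Q0 runs 2, rem=8, quantum used, demote→Q1. Q0=[P3,P1] Q1=[P2] Q2=[]
t=3-5: P3@Q0 runs 2, rem=12, quantum used, demote→Q1. Q0=[P1] Q1=[P2,P3] Q2=[]
t=5-6: P1@Q0 runs 1, rem=11, I/O yield, promote→Q0. Q0=[P1] Q1=[P2,P3] Q2=[]
t=6-7: P1@Q0 runs 1, rem=10, I/O yield, promote→Q0. Q0=[P1] Q1=[P2,P3] Q2=[]
t=7-8: P1@Q0 runs 1, rem=9, I/O yield, promote→Q0. Q0=[P1] Q1=[P2,P3] Q2=[]
t=8-9: P1@Q0 runs 1, rem=8, I/O yield, promote→Q0. Q0=[P1] Q1=[P2,P3] Q2=[]
t=9-10: P1@Q0 runs 1, rem=7, I/O yield, promote→Q0. Q0=[P1] Q1=[P2,P3] Q2=[]
t=10-11: P1@Q0 runs 1, rem=6, I/O yield, promote→Q0. Q0=[P1] Q1=[P2,P3] Q2=[]
t=11-12: P1@Q0 runs 1, rem=5, I/O yield, promote→Q0. Q0=[P1] Q1=[P2,P3] Q2=[]
t=12-13: P1@Q0 runs 1, rem=4, I/O yield, promote→Q0. Q0=[P1] Q1=[P2,P3] Q2=[]
t=13-14: P1@Q0 runs 1, rem=3, I/O yield, promote→Q0. Q0=[P1] Q1=[P2,P3] Q2=[]
t=14-15: P1@Q0 runs 1, rem=2, I/O yield, promote→Q0. Q0=[P1] Q1=[P2,P3] Q2=[]
t=15-16: P1@Q0 runs 1, rem=1, I/O yield, promote→Q0. Q0=[P1] Q1=[P2,P3] Q2=[]
t=16-17: P1@Q0 runs 1, rem=0, completes. Q0=[] Q1=[P2,P3] Q2=[]
t=17-21: P2@Q1 runs 4, rem=4, quantum used, demote→Q2. Q0=[] Q1=[P3] Q2=[P2]
t=21-24: P3@Q1 runs 3, rem=9, I/O yield, promote→Q0. Q0=[P3] Q1=[] Q2=[P2]
t=24-26: P3@Q0 runs 2, rem=7, quantum used, demote→Q1. Q0=[] Q1=[P3] Q2=[P2]
t=26-29: P3@Q1 runs 3, rem=4, I/O yield, promote→Q0. Q0=[P3] Q1=[] Q2=[P2]
t=29-31: P3@Q0 runs 2, rem=2, quantum used, demote→Q1. Q0=[] Q1=[P3] Q2=[P2]
t=31-33: P3@Q1 runs 2, rem=0, completes. Q0=[] Q1=[] Q2=[P2]
t=33-37: P2@Q2 runs 4, rem=0, completes. Q0=[] Q1=[] Q2=[]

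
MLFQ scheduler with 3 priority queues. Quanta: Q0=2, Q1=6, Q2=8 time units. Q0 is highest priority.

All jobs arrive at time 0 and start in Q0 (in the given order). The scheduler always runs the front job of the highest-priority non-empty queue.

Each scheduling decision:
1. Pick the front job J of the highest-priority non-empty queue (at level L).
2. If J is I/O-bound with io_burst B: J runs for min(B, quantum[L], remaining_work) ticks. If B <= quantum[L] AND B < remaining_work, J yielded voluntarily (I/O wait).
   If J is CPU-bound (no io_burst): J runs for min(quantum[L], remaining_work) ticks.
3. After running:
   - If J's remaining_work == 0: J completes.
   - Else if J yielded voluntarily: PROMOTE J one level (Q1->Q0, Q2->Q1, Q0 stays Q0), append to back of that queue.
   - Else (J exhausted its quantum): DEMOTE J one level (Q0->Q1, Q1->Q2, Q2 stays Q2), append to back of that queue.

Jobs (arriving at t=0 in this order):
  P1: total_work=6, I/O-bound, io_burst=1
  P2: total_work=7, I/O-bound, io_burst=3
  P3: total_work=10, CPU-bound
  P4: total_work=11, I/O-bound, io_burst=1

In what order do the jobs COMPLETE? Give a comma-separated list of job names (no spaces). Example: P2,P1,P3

t=0-1: P1@Q0 runs 1, rem=5, I/O yield, promote→Q0. Q0=[P2,P3,P4,P1] Q1=[] Q2=[]
t=1-3: P2@Q0 runs 2, rem=5, quantum used, demote→Q1. Q0=[P3,P4,P1] Q1=[P2] Q2=[]
t=3-5: P3@Q0 runs 2, rem=8, quantum used, demote→Q1. Q0=[P4,P1] Q1=[P2,P3] Q2=[]
t=5-6: P4@Q0 runs 1, rem=10, I/O yield, promote→Q0. Q0=[P1,P4] Q1=[P2,P3] Q2=[]
t=6-7: P1@Q0 runs 1, rem=4, I/O yield, promote→Q0. Q0=[P4,P1] Q1=[P2,P3] Q2=[]
t=7-8: P4@Q0 runs 1, rem=9, I/O yield, promote→Q0. Q0=[P1,P4] Q1=[P2,P3] Q2=[]
t=8-9: P1@Q0 runs 1, rem=3, I/O yield, promote→Q0. Q0=[P4,P1] Q1=[P2,P3] Q2=[]
t=9-10: P4@Q0 runs 1, rem=8, I/O yield, promote→Q0. Q0=[P1,P4] Q1=[P2,P3] Q2=[]
t=10-11: P1@Q0 runs 1, rem=2, I/O yield, promote→Q0. Q0=[P4,P1] Q1=[P2,P3] Q2=[]
t=11-12: P4@Q0 runs 1, rem=7, I/O yield, promote→Q0. Q0=[P1,P4] Q1=[P2,P3] Q2=[]
t=12-13: P1@Q0 runs 1, rem=1, I/O yield, promote→Q0. Q0=[P4,P1] Q1=[P2,P3] Q2=[]
t=13-14: P4@Q0 runs 1, rem=6, I/O yield, promote→Q0. Q0=[P1,P4] Q1=[P2,P3] Q2=[]
t=14-15: P1@Q0 runs 1, rem=0, completes. Q0=[P4] Q1=[P2,P3] Q2=[]
t=15-16: P4@Q0 runs 1, rem=5, I/O yield, promote→Q0. Q0=[P4] Q1=[P2,P3] Q2=[]
t=16-17: P4@Q0 runs 1, rem=4, I/O yield, promote→Q0. Q0=[P4] Q1=[P2,P3] Q2=[]
t=17-18: P4@Q0 runs 1, rem=3, I/O yield, promote→Q0. Q0=[P4] Q1=[P2,P3] Q2=[]
t=18-19: P4@Q0 runs 1, rem=2, I/O yield, promote→Q0. Q0=[P4] Q1=[P2,P3] Q2=[]
t=19-20: P4@Q0 runs 1, rem=1, I/O yield, promote→Q0. Q0=[P4] Q1=[P2,P3] Q2=[]
t=20-21: P4@Q0 runs 1, rem=0, completes. Q0=[] Q1=[P2,P3] Q2=[]
t=21-24: P2@Q1 runs 3, rem=2, I/O yield, promote→Q0. Q0=[P2] Q1=[P3] Q2=[]
t=24-26: P2@Q0 runs 2, rem=0, completes. Q0=[] Q1=[P3] Q2=[]
t=26-32: P3@Q1 runs 6, rem=2, quantum used, demote→Q2. Q0=[] Q1=[] Q2=[P3]
t=32-34: P3@Q2 runs 2, rem=0, completes. Q0=[] Q1=[] Q2=[]

Answer: P1,P4,P2,P3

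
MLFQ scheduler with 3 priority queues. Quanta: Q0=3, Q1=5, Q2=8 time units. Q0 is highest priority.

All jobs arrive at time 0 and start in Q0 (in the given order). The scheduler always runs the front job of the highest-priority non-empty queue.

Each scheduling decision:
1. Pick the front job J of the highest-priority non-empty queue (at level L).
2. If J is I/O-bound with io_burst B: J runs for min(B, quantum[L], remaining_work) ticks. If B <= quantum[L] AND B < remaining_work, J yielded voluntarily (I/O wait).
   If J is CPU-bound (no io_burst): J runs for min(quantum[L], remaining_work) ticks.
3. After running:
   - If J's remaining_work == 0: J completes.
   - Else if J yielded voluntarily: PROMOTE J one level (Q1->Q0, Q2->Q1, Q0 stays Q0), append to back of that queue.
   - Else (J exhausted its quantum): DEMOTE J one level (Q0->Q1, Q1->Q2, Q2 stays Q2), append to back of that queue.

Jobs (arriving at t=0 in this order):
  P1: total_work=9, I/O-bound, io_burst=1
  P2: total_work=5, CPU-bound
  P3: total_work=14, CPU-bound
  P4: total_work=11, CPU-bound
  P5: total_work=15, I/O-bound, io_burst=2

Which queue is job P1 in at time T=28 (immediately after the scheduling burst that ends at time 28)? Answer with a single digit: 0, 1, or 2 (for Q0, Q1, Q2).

Answer: 0

Derivation:
t=0-1: P1@Q0 runs 1, rem=8, I/O yield, promote→Q0. Q0=[P2,P3,P4,P5,P1] Q1=[] Q2=[]
t=1-4: P2@Q0 runs 3, rem=2, quantum used, demote→Q1. Q0=[P3,P4,P5,P1] Q1=[P2] Q2=[]
t=4-7: P3@Q0 runs 3, rem=11, quantum used, demote→Q1. Q0=[P4,P5,P1] Q1=[P2,P3] Q2=[]
t=7-10: P4@Q0 runs 3, rem=8, quantum used, demote→Q1. Q0=[P5,P1] Q1=[P2,P3,P4] Q2=[]
t=10-12: P5@Q0 runs 2, rem=13, I/O yield, promote→Q0. Q0=[P1,P5] Q1=[P2,P3,P4] Q2=[]
t=12-13: P1@Q0 runs 1, rem=7, I/O yield, promote→Q0. Q0=[P5,P1] Q1=[P2,P3,P4] Q2=[]
t=13-15: P5@Q0 runs 2, rem=11, I/O yield, promote→Q0. Q0=[P1,P5] Q1=[P2,P3,P4] Q2=[]
t=15-16: P1@Q0 runs 1, rem=6, I/O yield, promote→Q0. Q0=[P5,P1] Q1=[P2,P3,P4] Q2=[]
t=16-18: P5@Q0 runs 2, rem=9, I/O yield, promote→Q0. Q0=[P1,P5] Q1=[P2,P3,P4] Q2=[]
t=18-19: P1@Q0 runs 1, rem=5, I/O yield, promote→Q0. Q0=[P5,P1] Q1=[P2,P3,P4] Q2=[]
t=19-21: P5@Q0 runs 2, rem=7, I/O yield, promote→Q0. Q0=[P1,P5] Q1=[P2,P3,P4] Q2=[]
t=21-22: P1@Q0 runs 1, rem=4, I/O yield, promote→Q0. Q0=[P5,P1] Q1=[P2,P3,P4] Q2=[]
t=22-24: P5@Q0 runs 2, rem=5, I/O yield, promote→Q0. Q0=[P1,P5] Q1=[P2,P3,P4] Q2=[]
t=24-25: P1@Q0 runs 1, rem=3, I/O yield, promote→Q0. Q0=[P5,P1] Q1=[P2,P3,P4] Q2=[]
t=25-27: P5@Q0 runs 2, rem=3, I/O yield, promote→Q0. Q0=[P1,P5] Q1=[P2,P3,P4] Q2=[]
t=27-28: P1@Q0 runs 1, rem=2, I/O yield, promote→Q0. Q0=[P5,P1] Q1=[P2,P3,P4] Q2=[]
t=28-30: P5@Q0 runs 2, rem=1, I/O yield, promote→Q0. Q0=[P1,P5] Q1=[P2,P3,P4] Q2=[]
t=30-31: P1@Q0 runs 1, rem=1, I/O yield, promote→Q0. Q0=[P5,P1] Q1=[P2,P3,P4] Q2=[]
t=31-32: P5@Q0 runs 1, rem=0, completes. Q0=[P1] Q1=[P2,P3,P4] Q2=[]
t=32-33: P1@Q0 runs 1, rem=0, completes. Q0=[] Q1=[P2,P3,P4] Q2=[]
t=33-35: P2@Q1 runs 2, rem=0, completes. Q0=[] Q1=[P3,P4] Q2=[]
t=35-40: P3@Q1 runs 5, rem=6, quantum used, demote→Q2. Q0=[] Q1=[P4] Q2=[P3]
t=40-45: P4@Q1 runs 5, rem=3, quantum used, demote→Q2. Q0=[] Q1=[] Q2=[P3,P4]
t=45-51: P3@Q2 runs 6, rem=0, completes. Q0=[] Q1=[] Q2=[P4]
t=51-54: P4@Q2 runs 3, rem=0, completes. Q0=[] Q1=[] Q2=[]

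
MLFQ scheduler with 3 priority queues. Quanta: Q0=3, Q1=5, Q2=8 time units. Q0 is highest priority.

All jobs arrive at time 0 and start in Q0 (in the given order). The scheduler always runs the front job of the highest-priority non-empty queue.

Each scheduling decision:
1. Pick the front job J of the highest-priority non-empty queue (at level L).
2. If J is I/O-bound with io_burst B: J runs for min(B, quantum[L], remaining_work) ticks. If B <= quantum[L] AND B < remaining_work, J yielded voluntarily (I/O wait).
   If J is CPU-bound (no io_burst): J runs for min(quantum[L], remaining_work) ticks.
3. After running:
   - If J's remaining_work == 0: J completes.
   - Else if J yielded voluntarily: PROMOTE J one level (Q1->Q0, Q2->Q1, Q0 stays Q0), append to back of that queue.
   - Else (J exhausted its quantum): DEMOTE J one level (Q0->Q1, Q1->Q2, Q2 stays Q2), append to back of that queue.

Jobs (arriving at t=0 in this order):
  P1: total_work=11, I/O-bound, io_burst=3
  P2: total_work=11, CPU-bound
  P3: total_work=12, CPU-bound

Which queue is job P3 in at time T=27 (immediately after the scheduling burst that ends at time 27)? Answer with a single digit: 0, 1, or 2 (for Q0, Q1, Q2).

Answer: 2

Derivation:
t=0-3: P1@Q0 runs 3, rem=8, I/O yield, promote→Q0. Q0=[P2,P3,P1] Q1=[] Q2=[]
t=3-6: P2@Q0 runs 3, rem=8, quantum used, demote→Q1. Q0=[P3,P1] Q1=[P2] Q2=[]
t=6-9: P3@Q0 runs 3, rem=9, quantum used, demote→Q1. Q0=[P1] Q1=[P2,P3] Q2=[]
t=9-12: P1@Q0 runs 3, rem=5, I/O yield, promote→Q0. Q0=[P1] Q1=[P2,P3] Q2=[]
t=12-15: P1@Q0 runs 3, rem=2, I/O yield, promote→Q0. Q0=[P1] Q1=[P2,P3] Q2=[]
t=15-17: P1@Q0 runs 2, rem=0, completes. Q0=[] Q1=[P2,P3] Q2=[]
t=17-22: P2@Q1 runs 5, rem=3, quantum used, demote→Q2. Q0=[] Q1=[P3] Q2=[P2]
t=22-27: P3@Q1 runs 5, rem=4, quantum used, demote→Q2. Q0=[] Q1=[] Q2=[P2,P3]
t=27-30: P2@Q2 runs 3, rem=0, completes. Q0=[] Q1=[] Q2=[P3]
t=30-34: P3@Q2 runs 4, rem=0, completes. Q0=[] Q1=[] Q2=[]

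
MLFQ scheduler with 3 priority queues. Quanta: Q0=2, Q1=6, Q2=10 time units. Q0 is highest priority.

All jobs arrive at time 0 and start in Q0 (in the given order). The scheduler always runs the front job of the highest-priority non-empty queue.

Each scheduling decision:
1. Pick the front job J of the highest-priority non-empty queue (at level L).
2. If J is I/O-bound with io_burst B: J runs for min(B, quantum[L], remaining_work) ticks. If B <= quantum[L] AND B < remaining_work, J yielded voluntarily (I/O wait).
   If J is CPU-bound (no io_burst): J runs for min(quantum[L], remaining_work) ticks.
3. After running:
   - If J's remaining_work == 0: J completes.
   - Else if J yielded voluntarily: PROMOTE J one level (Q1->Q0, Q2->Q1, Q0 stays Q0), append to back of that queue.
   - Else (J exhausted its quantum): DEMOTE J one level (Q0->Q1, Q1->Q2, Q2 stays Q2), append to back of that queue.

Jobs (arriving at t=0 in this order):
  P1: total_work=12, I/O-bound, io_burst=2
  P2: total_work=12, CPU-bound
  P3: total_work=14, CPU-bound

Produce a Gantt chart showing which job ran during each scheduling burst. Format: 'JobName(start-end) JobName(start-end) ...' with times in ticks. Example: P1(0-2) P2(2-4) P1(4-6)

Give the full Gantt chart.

t=0-2: P1@Q0 runs 2, rem=10, I/O yield, promote→Q0. Q0=[P2,P3,P1] Q1=[] Q2=[]
t=2-4: P2@Q0 runs 2, rem=10, quantum used, demote→Q1. Q0=[P3,P1] Q1=[P2] Q2=[]
t=4-6: P3@Q0 runs 2, rem=12, quantum used, demote→Q1. Q0=[P1] Q1=[P2,P3] Q2=[]
t=6-8: P1@Q0 runs 2, rem=8, I/O yield, promote→Q0. Q0=[P1] Q1=[P2,P3] Q2=[]
t=8-10: P1@Q0 runs 2, rem=6, I/O yield, promote→Q0. Q0=[P1] Q1=[P2,P3] Q2=[]
t=10-12: P1@Q0 runs 2, rem=4, I/O yield, promote→Q0. Q0=[P1] Q1=[P2,P3] Q2=[]
t=12-14: P1@Q0 runs 2, rem=2, I/O yield, promote→Q0. Q0=[P1] Q1=[P2,P3] Q2=[]
t=14-16: P1@Q0 runs 2, rem=0, completes. Q0=[] Q1=[P2,P3] Q2=[]
t=16-22: P2@Q1 runs 6, rem=4, quantum used, demote→Q2. Q0=[] Q1=[P3] Q2=[P2]
t=22-28: P3@Q1 runs 6, rem=6, quantum used, demote→Q2. Q0=[] Q1=[] Q2=[P2,P3]
t=28-32: P2@Q2 runs 4, rem=0, completes. Q0=[] Q1=[] Q2=[P3]
t=32-38: P3@Q2 runs 6, rem=0, completes. Q0=[] Q1=[] Q2=[]

Answer: P1(0-2) P2(2-4) P3(4-6) P1(6-8) P1(8-10) P1(10-12) P1(12-14) P1(14-16) P2(16-22) P3(22-28) P2(28-32) P3(32-38)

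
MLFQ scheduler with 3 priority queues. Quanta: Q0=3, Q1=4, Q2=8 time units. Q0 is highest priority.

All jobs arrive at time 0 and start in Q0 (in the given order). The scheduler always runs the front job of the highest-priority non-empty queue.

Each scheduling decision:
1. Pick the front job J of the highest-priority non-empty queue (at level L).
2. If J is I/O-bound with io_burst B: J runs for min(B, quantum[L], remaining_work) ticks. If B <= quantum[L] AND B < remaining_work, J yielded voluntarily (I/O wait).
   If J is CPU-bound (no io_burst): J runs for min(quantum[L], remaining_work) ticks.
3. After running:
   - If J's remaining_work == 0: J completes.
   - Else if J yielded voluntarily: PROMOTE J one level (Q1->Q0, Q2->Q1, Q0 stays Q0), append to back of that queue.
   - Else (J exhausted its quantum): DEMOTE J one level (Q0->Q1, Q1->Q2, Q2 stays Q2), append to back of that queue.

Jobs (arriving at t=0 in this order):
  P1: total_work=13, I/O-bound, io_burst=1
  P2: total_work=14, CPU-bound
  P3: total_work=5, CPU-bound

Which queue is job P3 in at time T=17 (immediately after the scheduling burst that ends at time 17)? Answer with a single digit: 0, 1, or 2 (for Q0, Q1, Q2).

t=0-1: P1@Q0 runs 1, rem=12, I/O yield, promote→Q0. Q0=[P2,P3,P1] Q1=[] Q2=[]
t=1-4: P2@Q0 runs 3, rem=11, quantum used, demote→Q1. Q0=[P3,P1] Q1=[P2] Q2=[]
t=4-7: P3@Q0 runs 3, rem=2, quantum used, demote→Q1. Q0=[P1] Q1=[P2,P3] Q2=[]
t=7-8: P1@Q0 runs 1, rem=11, I/O yield, promote→Q0. Q0=[P1] Q1=[P2,P3] Q2=[]
t=8-9: P1@Q0 runs 1, rem=10, I/O yield, promote→Q0. Q0=[P1] Q1=[P2,P3] Q2=[]
t=9-10: P1@Q0 runs 1, rem=9, I/O yield, promote→Q0. Q0=[P1] Q1=[P2,P3] Q2=[]
t=10-11: P1@Q0 runs 1, rem=8, I/O yield, promote→Q0. Q0=[P1] Q1=[P2,P3] Q2=[]
t=11-12: P1@Q0 runs 1, rem=7, I/O yield, promote→Q0. Q0=[P1] Q1=[P2,P3] Q2=[]
t=12-13: P1@Q0 runs 1, rem=6, I/O yield, promote→Q0. Q0=[P1] Q1=[P2,P3] Q2=[]
t=13-14: P1@Q0 runs 1, rem=5, I/O yield, promote→Q0. Q0=[P1] Q1=[P2,P3] Q2=[]
t=14-15: P1@Q0 runs 1, rem=4, I/O yield, promote→Q0. Q0=[P1] Q1=[P2,P3] Q2=[]
t=15-16: P1@Q0 runs 1, rem=3, I/O yield, promote→Q0. Q0=[P1] Q1=[P2,P3] Q2=[]
t=16-17: P1@Q0 runs 1, rem=2, I/O yield, promote→Q0. Q0=[P1] Q1=[P2,P3] Q2=[]
t=17-18: P1@Q0 runs 1, rem=1, I/O yield, promote→Q0. Q0=[P1] Q1=[P2,P3] Q2=[]
t=18-19: P1@Q0 runs 1, rem=0, completes. Q0=[] Q1=[P2,P3] Q2=[]
t=19-23: P2@Q1 runs 4, rem=7, quantum used, demote→Q2. Q0=[] Q1=[P3] Q2=[P2]
t=23-25: P3@Q1 runs 2, rem=0, completes. Q0=[] Q1=[] Q2=[P2]
t=25-32: P2@Q2 runs 7, rem=0, completes. Q0=[] Q1=[] Q2=[]

Answer: 1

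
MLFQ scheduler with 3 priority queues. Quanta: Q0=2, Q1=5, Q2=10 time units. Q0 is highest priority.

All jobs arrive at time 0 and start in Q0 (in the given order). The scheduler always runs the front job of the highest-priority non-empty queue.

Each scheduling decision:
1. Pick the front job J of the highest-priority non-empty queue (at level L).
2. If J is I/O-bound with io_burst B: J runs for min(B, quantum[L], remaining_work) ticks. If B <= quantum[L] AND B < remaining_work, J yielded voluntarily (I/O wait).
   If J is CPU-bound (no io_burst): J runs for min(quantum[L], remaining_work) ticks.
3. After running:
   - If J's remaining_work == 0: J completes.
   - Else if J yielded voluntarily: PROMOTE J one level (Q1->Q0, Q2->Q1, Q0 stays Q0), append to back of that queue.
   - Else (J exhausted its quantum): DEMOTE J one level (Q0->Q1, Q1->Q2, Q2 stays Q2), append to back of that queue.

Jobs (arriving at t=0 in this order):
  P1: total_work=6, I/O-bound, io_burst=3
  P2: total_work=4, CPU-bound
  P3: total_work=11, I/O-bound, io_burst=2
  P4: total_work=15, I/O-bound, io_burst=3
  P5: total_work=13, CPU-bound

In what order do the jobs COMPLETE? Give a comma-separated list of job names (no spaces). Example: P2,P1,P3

Answer: P3,P1,P2,P4,P5

Derivation:
t=0-2: P1@Q0 runs 2, rem=4, quantum used, demote→Q1. Q0=[P2,P3,P4,P5] Q1=[P1] Q2=[]
t=2-4: P2@Q0 runs 2, rem=2, quantum used, demote→Q1. Q0=[P3,P4,P5] Q1=[P1,P2] Q2=[]
t=4-6: P3@Q0 runs 2, rem=9, I/O yield, promote→Q0. Q0=[P4,P5,P3] Q1=[P1,P2] Q2=[]
t=6-8: P4@Q0 runs 2, rem=13, quantum used, demote→Q1. Q0=[P5,P3] Q1=[P1,P2,P4] Q2=[]
t=8-10: P5@Q0 runs 2, rem=11, quantum used, demote→Q1. Q0=[P3] Q1=[P1,P2,P4,P5] Q2=[]
t=10-12: P3@Q0 runs 2, rem=7, I/O yield, promote→Q0. Q0=[P3] Q1=[P1,P2,P4,P5] Q2=[]
t=12-14: P3@Q0 runs 2, rem=5, I/O yield, promote→Q0. Q0=[P3] Q1=[P1,P2,P4,P5] Q2=[]
t=14-16: P3@Q0 runs 2, rem=3, I/O yield, promote→Q0. Q0=[P3] Q1=[P1,P2,P4,P5] Q2=[]
t=16-18: P3@Q0 runs 2, rem=1, I/O yield, promote→Q0. Q0=[P3] Q1=[P1,P2,P4,P5] Q2=[]
t=18-19: P3@Q0 runs 1, rem=0, completes. Q0=[] Q1=[P1,P2,P4,P5] Q2=[]
t=19-22: P1@Q1 runs 3, rem=1, I/O yield, promote→Q0. Q0=[P1] Q1=[P2,P4,P5] Q2=[]
t=22-23: P1@Q0 runs 1, rem=0, completes. Q0=[] Q1=[P2,P4,P5] Q2=[]
t=23-25: P2@Q1 runs 2, rem=0, completes. Q0=[] Q1=[P4,P5] Q2=[]
t=25-28: P4@Q1 runs 3, rem=10, I/O yield, promote→Q0. Q0=[P4] Q1=[P5] Q2=[]
t=28-30: P4@Q0 runs 2, rem=8, quantum used, demote→Q1. Q0=[] Q1=[P5,P4] Q2=[]
t=30-35: P5@Q1 runs 5, rem=6, quantum used, demote→Q2. Q0=[] Q1=[P4] Q2=[P5]
t=35-38: P4@Q1 runs 3, rem=5, I/O yield, promote→Q0. Q0=[P4] Q1=[] Q2=[P5]
t=38-40: P4@Q0 runs 2, rem=3, quantum used, demote→Q1. Q0=[] Q1=[P4] Q2=[P5]
t=40-43: P4@Q1 runs 3, rem=0, completes. Q0=[] Q1=[] Q2=[P5]
t=43-49: P5@Q2 runs 6, rem=0, completes. Q0=[] Q1=[] Q2=[]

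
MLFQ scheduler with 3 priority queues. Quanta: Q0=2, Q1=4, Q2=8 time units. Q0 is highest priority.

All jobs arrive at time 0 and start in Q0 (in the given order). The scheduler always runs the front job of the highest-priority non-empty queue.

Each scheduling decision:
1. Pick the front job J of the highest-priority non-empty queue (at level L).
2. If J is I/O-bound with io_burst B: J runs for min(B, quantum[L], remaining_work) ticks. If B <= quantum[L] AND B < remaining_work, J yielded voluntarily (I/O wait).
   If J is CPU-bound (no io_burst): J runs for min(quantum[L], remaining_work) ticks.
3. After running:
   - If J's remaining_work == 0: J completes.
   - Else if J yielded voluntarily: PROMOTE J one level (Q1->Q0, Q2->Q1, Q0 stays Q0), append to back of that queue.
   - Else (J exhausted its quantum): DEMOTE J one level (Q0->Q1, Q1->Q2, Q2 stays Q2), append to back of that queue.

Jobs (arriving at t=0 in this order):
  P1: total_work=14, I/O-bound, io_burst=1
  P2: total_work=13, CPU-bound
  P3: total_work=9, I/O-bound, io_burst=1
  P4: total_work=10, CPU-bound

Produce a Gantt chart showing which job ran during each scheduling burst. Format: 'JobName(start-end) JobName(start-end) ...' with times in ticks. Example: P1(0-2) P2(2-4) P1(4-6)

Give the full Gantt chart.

Answer: P1(0-1) P2(1-3) P3(3-4) P4(4-6) P1(6-7) P3(7-8) P1(8-9) P3(9-10) P1(10-11) P3(11-12) P1(12-13) P3(13-14) P1(14-15) P3(15-16) P1(16-17) P3(17-18) P1(18-19) P3(19-20) P1(20-21) P3(21-22) P1(22-23) P1(23-24) P1(24-25) P1(25-26) P1(26-27) P2(27-31) P4(31-35) P2(35-42) P4(42-46)

Derivation:
t=0-1: P1@Q0 runs 1, rem=13, I/O yield, promote→Q0. Q0=[P2,P3,P4,P1] Q1=[] Q2=[]
t=1-3: P2@Q0 runs 2, rem=11, quantum used, demote→Q1. Q0=[P3,P4,P1] Q1=[P2] Q2=[]
t=3-4: P3@Q0 runs 1, rem=8, I/O yield, promote→Q0. Q0=[P4,P1,P3] Q1=[P2] Q2=[]
t=4-6: P4@Q0 runs 2, rem=8, quantum used, demote→Q1. Q0=[P1,P3] Q1=[P2,P4] Q2=[]
t=6-7: P1@Q0 runs 1, rem=12, I/O yield, promote→Q0. Q0=[P3,P1] Q1=[P2,P4] Q2=[]
t=7-8: P3@Q0 runs 1, rem=7, I/O yield, promote→Q0. Q0=[P1,P3] Q1=[P2,P4] Q2=[]
t=8-9: P1@Q0 runs 1, rem=11, I/O yield, promote→Q0. Q0=[P3,P1] Q1=[P2,P4] Q2=[]
t=9-10: P3@Q0 runs 1, rem=6, I/O yield, promote→Q0. Q0=[P1,P3] Q1=[P2,P4] Q2=[]
t=10-11: P1@Q0 runs 1, rem=10, I/O yield, promote→Q0. Q0=[P3,P1] Q1=[P2,P4] Q2=[]
t=11-12: P3@Q0 runs 1, rem=5, I/O yield, promote→Q0. Q0=[P1,P3] Q1=[P2,P4] Q2=[]
t=12-13: P1@Q0 runs 1, rem=9, I/O yield, promote→Q0. Q0=[P3,P1] Q1=[P2,P4] Q2=[]
t=13-14: P3@Q0 runs 1, rem=4, I/O yield, promote→Q0. Q0=[P1,P3] Q1=[P2,P4] Q2=[]
t=14-15: P1@Q0 runs 1, rem=8, I/O yield, promote→Q0. Q0=[P3,P1] Q1=[P2,P4] Q2=[]
t=15-16: P3@Q0 runs 1, rem=3, I/O yield, promote→Q0. Q0=[P1,P3] Q1=[P2,P4] Q2=[]
t=16-17: P1@Q0 runs 1, rem=7, I/O yield, promote→Q0. Q0=[P3,P1] Q1=[P2,P4] Q2=[]
t=17-18: P3@Q0 runs 1, rem=2, I/O yield, promote→Q0. Q0=[P1,P3] Q1=[P2,P4] Q2=[]
t=18-19: P1@Q0 runs 1, rem=6, I/O yield, promote→Q0. Q0=[P3,P1] Q1=[P2,P4] Q2=[]
t=19-20: P3@Q0 runs 1, rem=1, I/O yield, promote→Q0. Q0=[P1,P3] Q1=[P2,P4] Q2=[]
t=20-21: P1@Q0 runs 1, rem=5, I/O yield, promote→Q0. Q0=[P3,P1] Q1=[P2,P4] Q2=[]
t=21-22: P3@Q0 runs 1, rem=0, completes. Q0=[P1] Q1=[P2,P4] Q2=[]
t=22-23: P1@Q0 runs 1, rem=4, I/O yield, promote→Q0. Q0=[P1] Q1=[P2,P4] Q2=[]
t=23-24: P1@Q0 runs 1, rem=3, I/O yield, promote→Q0. Q0=[P1] Q1=[P2,P4] Q2=[]
t=24-25: P1@Q0 runs 1, rem=2, I/O yield, promote→Q0. Q0=[P1] Q1=[P2,P4] Q2=[]
t=25-26: P1@Q0 runs 1, rem=1, I/O yield, promote→Q0. Q0=[P1] Q1=[P2,P4] Q2=[]
t=26-27: P1@Q0 runs 1, rem=0, completes. Q0=[] Q1=[P2,P4] Q2=[]
t=27-31: P2@Q1 runs 4, rem=7, quantum used, demote→Q2. Q0=[] Q1=[P4] Q2=[P2]
t=31-35: P4@Q1 runs 4, rem=4, quantum used, demote→Q2. Q0=[] Q1=[] Q2=[P2,P4]
t=35-42: P2@Q2 runs 7, rem=0, completes. Q0=[] Q1=[] Q2=[P4]
t=42-46: P4@Q2 runs 4, rem=0, completes. Q0=[] Q1=[] Q2=[]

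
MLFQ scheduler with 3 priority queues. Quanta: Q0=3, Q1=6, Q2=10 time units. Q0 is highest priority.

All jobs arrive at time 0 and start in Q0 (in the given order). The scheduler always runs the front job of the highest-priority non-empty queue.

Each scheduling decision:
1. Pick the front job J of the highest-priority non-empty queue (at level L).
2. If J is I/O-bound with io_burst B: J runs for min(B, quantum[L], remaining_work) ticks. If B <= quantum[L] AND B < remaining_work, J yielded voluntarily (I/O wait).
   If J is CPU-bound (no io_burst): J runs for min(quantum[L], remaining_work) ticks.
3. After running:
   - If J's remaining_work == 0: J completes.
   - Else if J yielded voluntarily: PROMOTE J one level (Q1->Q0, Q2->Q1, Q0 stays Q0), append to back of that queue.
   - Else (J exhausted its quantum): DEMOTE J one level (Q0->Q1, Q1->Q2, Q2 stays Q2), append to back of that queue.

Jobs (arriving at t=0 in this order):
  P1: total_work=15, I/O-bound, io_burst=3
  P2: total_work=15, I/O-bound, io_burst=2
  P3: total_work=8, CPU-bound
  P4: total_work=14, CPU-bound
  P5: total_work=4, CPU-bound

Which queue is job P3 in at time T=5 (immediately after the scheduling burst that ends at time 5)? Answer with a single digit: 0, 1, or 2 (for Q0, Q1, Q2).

t=0-3: P1@Q0 runs 3, rem=12, I/O yield, promote→Q0. Q0=[P2,P3,P4,P5,P1] Q1=[] Q2=[]
t=3-5: P2@Q0 runs 2, rem=13, I/O yield, promote→Q0. Q0=[P3,P4,P5,P1,P2] Q1=[] Q2=[]
t=5-8: P3@Q0 runs 3, rem=5, quantum used, demote→Q1. Q0=[P4,P5,P1,P2] Q1=[P3] Q2=[]
t=8-11: P4@Q0 runs 3, rem=11, quantum used, demote→Q1. Q0=[P5,P1,P2] Q1=[P3,P4] Q2=[]
t=11-14: P5@Q0 runs 3, rem=1, quantum used, demote→Q1. Q0=[P1,P2] Q1=[P3,P4,P5] Q2=[]
t=14-17: P1@Q0 runs 3, rem=9, I/O yield, promote→Q0. Q0=[P2,P1] Q1=[P3,P4,P5] Q2=[]
t=17-19: P2@Q0 runs 2, rem=11, I/O yield, promote→Q0. Q0=[P1,P2] Q1=[P3,P4,P5] Q2=[]
t=19-22: P1@Q0 runs 3, rem=6, I/O yield, promote→Q0. Q0=[P2,P1] Q1=[P3,P4,P5] Q2=[]
t=22-24: P2@Q0 runs 2, rem=9, I/O yield, promote→Q0. Q0=[P1,P2] Q1=[P3,P4,P5] Q2=[]
t=24-27: P1@Q0 runs 3, rem=3, I/O yield, promote→Q0. Q0=[P2,P1] Q1=[P3,P4,P5] Q2=[]
t=27-29: P2@Q0 runs 2, rem=7, I/O yield, promote→Q0. Q0=[P1,P2] Q1=[P3,P4,P5] Q2=[]
t=29-32: P1@Q0 runs 3, rem=0, completes. Q0=[P2] Q1=[P3,P4,P5] Q2=[]
t=32-34: P2@Q0 runs 2, rem=5, I/O yield, promote→Q0. Q0=[P2] Q1=[P3,P4,P5] Q2=[]
t=34-36: P2@Q0 runs 2, rem=3, I/O yield, promote→Q0. Q0=[P2] Q1=[P3,P4,P5] Q2=[]
t=36-38: P2@Q0 runs 2, rem=1, I/O yield, promote→Q0. Q0=[P2] Q1=[P3,P4,P5] Q2=[]
t=38-39: P2@Q0 runs 1, rem=0, completes. Q0=[] Q1=[P3,P4,P5] Q2=[]
t=39-44: P3@Q1 runs 5, rem=0, completes. Q0=[] Q1=[P4,P5] Q2=[]
t=44-50: P4@Q1 runs 6, rem=5, quantum used, demote→Q2. Q0=[] Q1=[P5] Q2=[P4]
t=50-51: P5@Q1 runs 1, rem=0, completes. Q0=[] Q1=[] Q2=[P4]
t=51-56: P4@Q2 runs 5, rem=0, completes. Q0=[] Q1=[] Q2=[]

Answer: 0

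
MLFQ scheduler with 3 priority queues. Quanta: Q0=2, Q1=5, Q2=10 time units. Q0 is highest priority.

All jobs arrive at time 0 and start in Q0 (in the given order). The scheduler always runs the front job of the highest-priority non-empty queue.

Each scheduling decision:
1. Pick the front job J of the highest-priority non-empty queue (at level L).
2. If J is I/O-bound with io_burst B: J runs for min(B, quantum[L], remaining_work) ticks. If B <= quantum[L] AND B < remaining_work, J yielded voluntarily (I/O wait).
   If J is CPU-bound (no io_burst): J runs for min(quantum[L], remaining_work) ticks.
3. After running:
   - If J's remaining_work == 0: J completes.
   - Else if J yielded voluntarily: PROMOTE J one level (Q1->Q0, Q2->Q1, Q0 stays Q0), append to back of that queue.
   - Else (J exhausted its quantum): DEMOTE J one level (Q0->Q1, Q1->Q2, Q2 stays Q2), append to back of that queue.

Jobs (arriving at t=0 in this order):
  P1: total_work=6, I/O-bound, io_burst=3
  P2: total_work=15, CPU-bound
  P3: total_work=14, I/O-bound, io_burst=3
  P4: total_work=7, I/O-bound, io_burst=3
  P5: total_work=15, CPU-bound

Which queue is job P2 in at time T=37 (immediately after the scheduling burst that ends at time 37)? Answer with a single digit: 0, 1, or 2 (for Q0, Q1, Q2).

Answer: 2

Derivation:
t=0-2: P1@Q0 runs 2, rem=4, quantum used, demote→Q1. Q0=[P2,P3,P4,P5] Q1=[P1] Q2=[]
t=2-4: P2@Q0 runs 2, rem=13, quantum used, demote→Q1. Q0=[P3,P4,P5] Q1=[P1,P2] Q2=[]
t=4-6: P3@Q0 runs 2, rem=12, quantum used, demote→Q1. Q0=[P4,P5] Q1=[P1,P2,P3] Q2=[]
t=6-8: P4@Q0 runs 2, rem=5, quantum used, demote→Q1. Q0=[P5] Q1=[P1,P2,P3,P4] Q2=[]
t=8-10: P5@Q0 runs 2, rem=13, quantum used, demote→Q1. Q0=[] Q1=[P1,P2,P3,P4,P5] Q2=[]
t=10-13: P1@Q1 runs 3, rem=1, I/O yield, promote→Q0. Q0=[P1] Q1=[P2,P3,P4,P5] Q2=[]
t=13-14: P1@Q0 runs 1, rem=0, completes. Q0=[] Q1=[P2,P3,P4,P5] Q2=[]
t=14-19: P2@Q1 runs 5, rem=8, quantum used, demote→Q2. Q0=[] Q1=[P3,P4,P5] Q2=[P2]
t=19-22: P3@Q1 runs 3, rem=9, I/O yield, promote→Q0. Q0=[P3] Q1=[P4,P5] Q2=[P2]
t=22-24: P3@Q0 runs 2, rem=7, quantum used, demote→Q1. Q0=[] Q1=[P4,P5,P3] Q2=[P2]
t=24-27: P4@Q1 runs 3, rem=2, I/O yield, promote→Q0. Q0=[P4] Q1=[P5,P3] Q2=[P2]
t=27-29: P4@Q0 runs 2, rem=0, completes. Q0=[] Q1=[P5,P3] Q2=[P2]
t=29-34: P5@Q1 runs 5, rem=8, quantum used, demote→Q2. Q0=[] Q1=[P3] Q2=[P2,P5]
t=34-37: P3@Q1 runs 3, rem=4, I/O yield, promote→Q0. Q0=[P3] Q1=[] Q2=[P2,P5]
t=37-39: P3@Q0 runs 2, rem=2, quantum used, demote→Q1. Q0=[] Q1=[P3] Q2=[P2,P5]
t=39-41: P3@Q1 runs 2, rem=0, completes. Q0=[] Q1=[] Q2=[P2,P5]
t=41-49: P2@Q2 runs 8, rem=0, completes. Q0=[] Q1=[] Q2=[P5]
t=49-57: P5@Q2 runs 8, rem=0, completes. Q0=[] Q1=[] Q2=[]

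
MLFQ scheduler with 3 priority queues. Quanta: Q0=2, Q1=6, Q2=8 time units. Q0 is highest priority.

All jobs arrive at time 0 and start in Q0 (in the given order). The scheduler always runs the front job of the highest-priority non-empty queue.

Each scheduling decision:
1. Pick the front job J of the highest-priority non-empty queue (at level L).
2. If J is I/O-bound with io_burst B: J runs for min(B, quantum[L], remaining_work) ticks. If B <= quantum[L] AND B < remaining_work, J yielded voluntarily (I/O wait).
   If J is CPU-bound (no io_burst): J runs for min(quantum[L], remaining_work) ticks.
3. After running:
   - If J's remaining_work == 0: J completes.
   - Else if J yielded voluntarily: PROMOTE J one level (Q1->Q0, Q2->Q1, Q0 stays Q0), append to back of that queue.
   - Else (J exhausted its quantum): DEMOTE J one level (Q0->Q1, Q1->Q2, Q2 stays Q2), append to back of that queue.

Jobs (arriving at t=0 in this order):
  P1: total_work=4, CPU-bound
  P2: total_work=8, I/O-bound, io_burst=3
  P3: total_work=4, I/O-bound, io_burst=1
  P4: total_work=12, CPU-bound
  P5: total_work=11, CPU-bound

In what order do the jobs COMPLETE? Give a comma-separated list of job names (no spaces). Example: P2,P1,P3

Answer: P3,P1,P2,P4,P5

Derivation:
t=0-2: P1@Q0 runs 2, rem=2, quantum used, demote→Q1. Q0=[P2,P3,P4,P5] Q1=[P1] Q2=[]
t=2-4: P2@Q0 runs 2, rem=6, quantum used, demote→Q1. Q0=[P3,P4,P5] Q1=[P1,P2] Q2=[]
t=4-5: P3@Q0 runs 1, rem=3, I/O yield, promote→Q0. Q0=[P4,P5,P3] Q1=[P1,P2] Q2=[]
t=5-7: P4@Q0 runs 2, rem=10, quantum used, demote→Q1. Q0=[P5,P3] Q1=[P1,P2,P4] Q2=[]
t=7-9: P5@Q0 runs 2, rem=9, quantum used, demote→Q1. Q0=[P3] Q1=[P1,P2,P4,P5] Q2=[]
t=9-10: P3@Q0 runs 1, rem=2, I/O yield, promote→Q0. Q0=[P3] Q1=[P1,P2,P4,P5] Q2=[]
t=10-11: P3@Q0 runs 1, rem=1, I/O yield, promote→Q0. Q0=[P3] Q1=[P1,P2,P4,P5] Q2=[]
t=11-12: P3@Q0 runs 1, rem=0, completes. Q0=[] Q1=[P1,P2,P4,P5] Q2=[]
t=12-14: P1@Q1 runs 2, rem=0, completes. Q0=[] Q1=[P2,P4,P5] Q2=[]
t=14-17: P2@Q1 runs 3, rem=3, I/O yield, promote→Q0. Q0=[P2] Q1=[P4,P5] Q2=[]
t=17-19: P2@Q0 runs 2, rem=1, quantum used, demote→Q1. Q0=[] Q1=[P4,P5,P2] Q2=[]
t=19-25: P4@Q1 runs 6, rem=4, quantum used, demote→Q2. Q0=[] Q1=[P5,P2] Q2=[P4]
t=25-31: P5@Q1 runs 6, rem=3, quantum used, demote→Q2. Q0=[] Q1=[P2] Q2=[P4,P5]
t=31-32: P2@Q1 runs 1, rem=0, completes. Q0=[] Q1=[] Q2=[P4,P5]
t=32-36: P4@Q2 runs 4, rem=0, completes. Q0=[] Q1=[] Q2=[P5]
t=36-39: P5@Q2 runs 3, rem=0, completes. Q0=[] Q1=[] Q2=[]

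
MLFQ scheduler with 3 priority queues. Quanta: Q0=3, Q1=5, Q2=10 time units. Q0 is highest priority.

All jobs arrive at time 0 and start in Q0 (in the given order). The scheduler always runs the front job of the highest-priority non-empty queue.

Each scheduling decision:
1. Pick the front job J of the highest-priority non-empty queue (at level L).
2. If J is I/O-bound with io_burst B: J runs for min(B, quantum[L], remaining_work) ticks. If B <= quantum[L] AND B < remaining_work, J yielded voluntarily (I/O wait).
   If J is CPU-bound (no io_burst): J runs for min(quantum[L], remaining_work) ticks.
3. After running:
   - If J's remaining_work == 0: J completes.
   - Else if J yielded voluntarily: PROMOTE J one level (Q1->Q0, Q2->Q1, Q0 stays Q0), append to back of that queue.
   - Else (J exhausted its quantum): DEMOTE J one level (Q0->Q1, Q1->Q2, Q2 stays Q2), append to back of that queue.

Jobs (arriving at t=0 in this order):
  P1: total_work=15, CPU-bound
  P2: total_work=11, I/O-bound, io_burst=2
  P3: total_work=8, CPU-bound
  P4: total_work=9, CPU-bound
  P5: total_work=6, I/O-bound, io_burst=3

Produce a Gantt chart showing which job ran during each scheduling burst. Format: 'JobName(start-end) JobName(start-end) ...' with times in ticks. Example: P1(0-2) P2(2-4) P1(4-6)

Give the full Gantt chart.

Answer: P1(0-3) P2(3-5) P3(5-8) P4(8-11) P5(11-14) P2(14-16) P5(16-19) P2(19-21) P2(21-23) P2(23-25) P2(25-26) P1(26-31) P3(31-36) P4(36-41) P1(41-48) P4(48-49)

Derivation:
t=0-3: P1@Q0 runs 3, rem=12, quantum used, demote→Q1. Q0=[P2,P3,P4,P5] Q1=[P1] Q2=[]
t=3-5: P2@Q0 runs 2, rem=9, I/O yield, promote→Q0. Q0=[P3,P4,P5,P2] Q1=[P1] Q2=[]
t=5-8: P3@Q0 runs 3, rem=5, quantum used, demote→Q1. Q0=[P4,P5,P2] Q1=[P1,P3] Q2=[]
t=8-11: P4@Q0 runs 3, rem=6, quantum used, demote→Q1. Q0=[P5,P2] Q1=[P1,P3,P4] Q2=[]
t=11-14: P5@Q0 runs 3, rem=3, I/O yield, promote→Q0. Q0=[P2,P5] Q1=[P1,P3,P4] Q2=[]
t=14-16: P2@Q0 runs 2, rem=7, I/O yield, promote→Q0. Q0=[P5,P2] Q1=[P1,P3,P4] Q2=[]
t=16-19: P5@Q0 runs 3, rem=0, completes. Q0=[P2] Q1=[P1,P3,P4] Q2=[]
t=19-21: P2@Q0 runs 2, rem=5, I/O yield, promote→Q0. Q0=[P2] Q1=[P1,P3,P4] Q2=[]
t=21-23: P2@Q0 runs 2, rem=3, I/O yield, promote→Q0. Q0=[P2] Q1=[P1,P3,P4] Q2=[]
t=23-25: P2@Q0 runs 2, rem=1, I/O yield, promote→Q0. Q0=[P2] Q1=[P1,P3,P4] Q2=[]
t=25-26: P2@Q0 runs 1, rem=0, completes. Q0=[] Q1=[P1,P3,P4] Q2=[]
t=26-31: P1@Q1 runs 5, rem=7, quantum used, demote→Q2. Q0=[] Q1=[P3,P4] Q2=[P1]
t=31-36: P3@Q1 runs 5, rem=0, completes. Q0=[] Q1=[P4] Q2=[P1]
t=36-41: P4@Q1 runs 5, rem=1, quantum used, demote→Q2. Q0=[] Q1=[] Q2=[P1,P4]
t=41-48: P1@Q2 runs 7, rem=0, completes. Q0=[] Q1=[] Q2=[P4]
t=48-49: P4@Q2 runs 1, rem=0, completes. Q0=[] Q1=[] Q2=[]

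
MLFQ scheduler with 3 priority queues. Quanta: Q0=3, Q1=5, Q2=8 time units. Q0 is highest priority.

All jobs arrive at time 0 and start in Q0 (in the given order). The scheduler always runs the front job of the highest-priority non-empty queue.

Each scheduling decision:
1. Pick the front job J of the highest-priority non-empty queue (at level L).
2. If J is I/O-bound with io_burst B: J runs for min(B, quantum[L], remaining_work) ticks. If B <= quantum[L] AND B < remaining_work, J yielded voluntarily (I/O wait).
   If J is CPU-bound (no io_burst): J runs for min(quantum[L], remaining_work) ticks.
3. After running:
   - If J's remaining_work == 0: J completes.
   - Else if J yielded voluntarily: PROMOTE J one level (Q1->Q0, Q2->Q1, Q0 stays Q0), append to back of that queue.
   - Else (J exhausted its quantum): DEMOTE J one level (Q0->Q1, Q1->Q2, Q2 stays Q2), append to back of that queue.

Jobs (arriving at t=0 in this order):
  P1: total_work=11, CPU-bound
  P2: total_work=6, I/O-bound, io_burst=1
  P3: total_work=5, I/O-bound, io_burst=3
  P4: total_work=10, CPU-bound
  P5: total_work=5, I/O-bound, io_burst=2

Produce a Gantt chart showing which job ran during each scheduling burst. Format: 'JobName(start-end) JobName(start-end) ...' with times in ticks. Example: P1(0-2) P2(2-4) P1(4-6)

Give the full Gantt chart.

Answer: P1(0-3) P2(3-4) P3(4-7) P4(7-10) P5(10-12) P2(12-13) P3(13-15) P5(15-17) P2(17-18) P5(18-19) P2(19-20) P2(20-21) P2(21-22) P1(22-27) P4(27-32) P1(32-35) P4(35-37)

Derivation:
t=0-3: P1@Q0 runs 3, rem=8, quantum used, demote→Q1. Q0=[P2,P3,P4,P5] Q1=[P1] Q2=[]
t=3-4: P2@Q0 runs 1, rem=5, I/O yield, promote→Q0. Q0=[P3,P4,P5,P2] Q1=[P1] Q2=[]
t=4-7: P3@Q0 runs 3, rem=2, I/O yield, promote→Q0. Q0=[P4,P5,P2,P3] Q1=[P1] Q2=[]
t=7-10: P4@Q0 runs 3, rem=7, quantum used, demote→Q1. Q0=[P5,P2,P3] Q1=[P1,P4] Q2=[]
t=10-12: P5@Q0 runs 2, rem=3, I/O yield, promote→Q0. Q0=[P2,P3,P5] Q1=[P1,P4] Q2=[]
t=12-13: P2@Q0 runs 1, rem=4, I/O yield, promote→Q0. Q0=[P3,P5,P2] Q1=[P1,P4] Q2=[]
t=13-15: P3@Q0 runs 2, rem=0, completes. Q0=[P5,P2] Q1=[P1,P4] Q2=[]
t=15-17: P5@Q0 runs 2, rem=1, I/O yield, promote→Q0. Q0=[P2,P5] Q1=[P1,P4] Q2=[]
t=17-18: P2@Q0 runs 1, rem=3, I/O yield, promote→Q0. Q0=[P5,P2] Q1=[P1,P4] Q2=[]
t=18-19: P5@Q0 runs 1, rem=0, completes. Q0=[P2] Q1=[P1,P4] Q2=[]
t=19-20: P2@Q0 runs 1, rem=2, I/O yield, promote→Q0. Q0=[P2] Q1=[P1,P4] Q2=[]
t=20-21: P2@Q0 runs 1, rem=1, I/O yield, promote→Q0. Q0=[P2] Q1=[P1,P4] Q2=[]
t=21-22: P2@Q0 runs 1, rem=0, completes. Q0=[] Q1=[P1,P4] Q2=[]
t=22-27: P1@Q1 runs 5, rem=3, quantum used, demote→Q2. Q0=[] Q1=[P4] Q2=[P1]
t=27-32: P4@Q1 runs 5, rem=2, quantum used, demote→Q2. Q0=[] Q1=[] Q2=[P1,P4]
t=32-35: P1@Q2 runs 3, rem=0, completes. Q0=[] Q1=[] Q2=[P4]
t=35-37: P4@Q2 runs 2, rem=0, completes. Q0=[] Q1=[] Q2=[]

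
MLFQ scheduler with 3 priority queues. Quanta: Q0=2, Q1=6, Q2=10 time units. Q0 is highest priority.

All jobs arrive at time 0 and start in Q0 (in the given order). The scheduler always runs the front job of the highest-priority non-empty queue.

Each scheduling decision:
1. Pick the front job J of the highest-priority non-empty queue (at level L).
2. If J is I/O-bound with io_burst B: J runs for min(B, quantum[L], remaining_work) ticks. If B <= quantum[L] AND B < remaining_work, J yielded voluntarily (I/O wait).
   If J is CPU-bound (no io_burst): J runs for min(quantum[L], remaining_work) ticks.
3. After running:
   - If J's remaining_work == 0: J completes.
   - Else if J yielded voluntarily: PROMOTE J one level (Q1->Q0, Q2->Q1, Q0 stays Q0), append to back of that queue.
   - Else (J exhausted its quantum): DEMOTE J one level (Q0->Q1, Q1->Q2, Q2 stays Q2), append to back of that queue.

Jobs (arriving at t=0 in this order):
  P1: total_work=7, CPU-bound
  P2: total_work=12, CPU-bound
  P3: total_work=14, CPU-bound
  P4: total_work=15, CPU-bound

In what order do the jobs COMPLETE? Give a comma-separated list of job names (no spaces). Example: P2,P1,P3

t=0-2: P1@Q0 runs 2, rem=5, quantum used, demote→Q1. Q0=[P2,P3,P4] Q1=[P1] Q2=[]
t=2-4: P2@Q0 runs 2, rem=10, quantum used, demote→Q1. Q0=[P3,P4] Q1=[P1,P2] Q2=[]
t=4-6: P3@Q0 runs 2, rem=12, quantum used, demote→Q1. Q0=[P4] Q1=[P1,P2,P3] Q2=[]
t=6-8: P4@Q0 runs 2, rem=13, quantum used, demote→Q1. Q0=[] Q1=[P1,P2,P3,P4] Q2=[]
t=8-13: P1@Q1 runs 5, rem=0, completes. Q0=[] Q1=[P2,P3,P4] Q2=[]
t=13-19: P2@Q1 runs 6, rem=4, quantum used, demote→Q2. Q0=[] Q1=[P3,P4] Q2=[P2]
t=19-25: P3@Q1 runs 6, rem=6, quantum used, demote→Q2. Q0=[] Q1=[P4] Q2=[P2,P3]
t=25-31: P4@Q1 runs 6, rem=7, quantum used, demote→Q2. Q0=[] Q1=[] Q2=[P2,P3,P4]
t=31-35: P2@Q2 runs 4, rem=0, completes. Q0=[] Q1=[] Q2=[P3,P4]
t=35-41: P3@Q2 runs 6, rem=0, completes. Q0=[] Q1=[] Q2=[P4]
t=41-48: P4@Q2 runs 7, rem=0, completes. Q0=[] Q1=[] Q2=[]

Answer: P1,P2,P3,P4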